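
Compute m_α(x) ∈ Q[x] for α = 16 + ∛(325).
m_α(x) = x^3 - 48x^2 + 768x - 4421

Set β = α - 16 = ∛(325), so β^3 = 325. Then (α - 16)^3 - 325 = 0, i.e. α is a root of g(x) = (x - 16)^3 - 325 = x^3 - 48x^2 + 768x - 4421. Since g(x) = h(x - 16) where h(x) = x^3 - 325, and h is irreducible over Q (because 325 is not a perfect cube, so h has no rational root, and a monic cubic with no rational root is irreducible), g is also irreducible (irreducibility is preserved under the substitution x → x - 16). Hence m_α(x) = x^3 - 48x^2 + 768x - 4421.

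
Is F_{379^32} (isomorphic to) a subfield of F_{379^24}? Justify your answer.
No: F_{379^32} is not a subfield of F_{379^24}

F_{p^m} embeds in F_{p^n} iff m | n. Here 32 ∤ 24 (since 24 = 0·32 + 24 with remainder 24 ≠ 0), so F_{379^32} is not a subfield of F_{379^24}. Equivalently: if it were, the tower law would give 32 = [F_{379^32}:F_379] dividing [F_{379^24}:F_379] = 24, contradiction.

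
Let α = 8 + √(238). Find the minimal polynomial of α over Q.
m_α(x) = x^2 - 16x - 174

From α - 8 = √(238), squaring gives (α - 8)^2 = 238, i.e. α^2 - 16α + 64 = 238, so α^2 - 16α - 174 = 0. The discriminant of x^2 - 16x - 174 is (-16)^2 - 4·(-174) = 256 + 696 = 952, and 4·(238) is not a perfect square in Q since 238 is squarefree and ≠ 1. Hence x^2 - 16x - 174 is irreducible over Q and is the minimal polynomial of α.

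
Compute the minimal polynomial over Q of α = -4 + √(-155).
m_α(x) = x^2 + 8x + 171

From α + 4 = √(-155), squaring gives (α + 4)^2 = -155, i.e. α^2 + 8α + 16 = -155, so α^2 + 8α + 171 = 0. The discriminant of x^2 + 8x + 171 is (8)^2 - 4·(171) = 64 - 684 = -620, and 4·(-155) is not a perfect square in Q since -155 is squarefree and ≠ 1. Hence x^2 + 8x + 171 is irreducible over Q and is the minimal polynomial of α.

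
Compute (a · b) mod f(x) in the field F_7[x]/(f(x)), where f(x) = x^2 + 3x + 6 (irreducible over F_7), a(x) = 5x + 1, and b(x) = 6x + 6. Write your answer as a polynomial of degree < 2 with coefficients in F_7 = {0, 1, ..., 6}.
a · b ≡ 2x + 1 (mod f(x))

Multiply in F_7[x]: a(x)·b(x) = (5x + 1)·(6x + 6) = 2x^2 + x + 6. This has degree ≥ 2, so divide by f(x) over F_7: 2x^2 + x + 6 = (2)·(x^2 + 3x + 6) + (2x + 1). Hence a·b ≡ 2x + 1 (mod f). (F_7[x]/(f) is a field with 7^2 = 49 elements since f is irreducible of degree 2.)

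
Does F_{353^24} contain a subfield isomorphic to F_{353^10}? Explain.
No: F_{353^10} is not a subfield of F_{353^24}

F_{p^m} embeds in F_{p^n} iff m | n. Here 10 ∤ 24 (since 24 = 2·10 + 4 with remainder 4 ≠ 0), so F_{353^10} is not a subfield of F_{353^24}. Equivalently: if it were, the tower law would give 10 = [F_{353^10}:F_353] dividing [F_{353^24}:F_353] = 24, contradiction.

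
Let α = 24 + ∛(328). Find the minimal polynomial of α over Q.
m_α(x) = x^3 - 72x^2 + 1728x - 14152

Set β = α - 24 = ∛(328), so β^3 = 328. Then (α - 24)^3 - 328 = 0, i.e. α is a root of g(x) = (x - 24)^3 - 328 = x^3 - 72x^2 + 1728x - 14152. Since g(x) = h(x - 24) where h(x) = x^3 - 328, and h is irreducible over Q (because 328 is not a perfect cube, so h has no rational root, and a monic cubic with no rational root is irreducible), g is also irreducible (irreducibility is preserved under the substitution x → x - 24). Hence m_α(x) = x^3 - 72x^2 + 1728x - 14152.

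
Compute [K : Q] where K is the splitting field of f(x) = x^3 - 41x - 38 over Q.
[K : Q] = 6

By the rational root test, any rational root of the monic integer polynomial f(x) = x^3 - 41x - 38 must be an integer dividing the constant term -38, i.e. one of ±{1, 2, 19, 38}. Evaluating: f(1) = -78, f(-1) = 2, f(2) = -112, f(-2) = 36, f(19) = 6042, f(-19) = -6118, f(38) = 53276, f(-38) = -53352; none is 0, so f has no rational root and is therefore irreducible over Q (a cubic with no linear factor over a field is irreducible). For an irreducible cubic, the Galois group is A_3 or S_3 according as the discriminant disc(f) = -4a^3 - 27b^2 = -4·(-41)^3 - 27·(-38)^2 = 236696 is or is not a square in Q. Here disc(f) = 236696 is not a perfect square in Q, so the Galois group of f over Q is not contained in A_3 and must be all of S_3. The splitting field has degree |S_3| = 6 over Q, so [K : Q] = 6.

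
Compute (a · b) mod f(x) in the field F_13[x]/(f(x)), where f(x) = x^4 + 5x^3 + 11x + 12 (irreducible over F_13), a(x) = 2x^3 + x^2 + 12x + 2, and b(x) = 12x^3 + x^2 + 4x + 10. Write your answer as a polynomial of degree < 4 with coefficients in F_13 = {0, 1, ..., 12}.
a · b ≡ 8x^3 + 2x^2 + 10x + 1 (mod f(x))

Multiply in F_13[x]: a(x)·b(x) = (2x^3 + x^2 + 12x + 2)·(12x^3 + x^2 + 4x + 10) = 11x^6 + x^5 + 10x^4 + 8x^3 + 8x^2 + 11x + 7. This has degree ≥ 4, so divide by f(x) over F_13: 11x^6 + x^5 + 10x^4 + 8x^3 + 8x^2 + 11x + 7 = (11x^2 + 11x + 7)·(x^4 + 5x^3 + 11x + 12) + (8x^3 + 2x^2 + 10x + 1). Hence a·b ≡ 8x^3 + 2x^2 + 10x + 1 (mod f). (F_13[x]/(f) is a field with 13^4 = 28561 elements since f is irreducible of degree 4.)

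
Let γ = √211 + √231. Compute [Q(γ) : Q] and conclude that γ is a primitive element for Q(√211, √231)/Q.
[Q(γ) : Q] = 4 (equivalently, Q(γ) = Q(√211, √231))

Obviously Q(γ) ⊆ Q(√211, √231), and [Q(√211, √231):Q] = 4 (since 211, 231 are distinct squarefree integers > 1 with 48741 not a perfect square). To show equality we compute the minimal polynomial of γ. From γ = √211 + √231: γ^2 = 211 + 2√(48741) + 231 = 442 + 2√(48741), so γ^2 - 442 = 2√(48741); squaring, (γ^2 - 442)^2 = 4·48741, i.e. γ^4 - 884γ^2 + 195364 - 194964 = 0, i.e. γ^4 - 884γ^2 + 400 = 0. So γ is a root of x^4 - 884x^2 + 400. This polynomial is irreducible over Q: it has no rational root (each ±√211 ± √231 is irrational), and any factorization into two quadratics over Q would force √(48741) ∈ Q (pairing opposite roots) or √211, √231 ∈ Q (other pairings), all impossible. Hence [Q(γ):Q] = 4 = [Q(√211, √231):Q], so Q(γ) = Q(√211, √231).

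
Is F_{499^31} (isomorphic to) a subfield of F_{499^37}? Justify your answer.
No: F_{499^31} is not a subfield of F_{499^37}

F_{p^m} embeds in F_{p^n} iff m | n. Here 31 ∤ 37 (since 37 = 1·31 + 6 with remainder 6 ≠ 0), so F_{499^31} is not a subfield of F_{499^37}. Equivalently: if it were, the tower law would give 31 = [F_{499^31}:F_499] dividing [F_{499^37}:F_499] = 37, contradiction.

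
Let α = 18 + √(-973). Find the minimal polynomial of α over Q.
m_α(x) = x^2 - 36x + 1297

From α - 18 = √(-973), squaring gives (α - 18)^2 = -973, i.e. α^2 - 36α + 324 = -973, so α^2 - 36α + 1297 = 0. The discriminant of x^2 - 36x + 1297 is (-36)^2 - 4·(1297) = 1296 - 5188 = -3892, and 4·(-973) is not a perfect square in Q since -973 is squarefree and ≠ 1. Hence x^2 - 36x + 1297 is irreducible over Q and is the minimal polynomial of α.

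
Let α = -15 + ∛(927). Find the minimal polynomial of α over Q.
m_α(x) = x^3 + 45x^2 + 675x + 2448

Set β = α + 15 = ∛(927), so β^3 = 927. Then (α + 15)^3 - 927 = 0, i.e. α is a root of g(x) = (x + 15)^3 - 927 = x^3 + 45x^2 + 675x + 2448. Since g(x) = h(x + 15) where h(x) = x^3 - 927, and h is irreducible over Q (because 927 is not a perfect cube, so h has no rational root, and a monic cubic with no rational root is irreducible), g is also irreducible (irreducibility is preserved under the substitution x → x + 15). Hence m_α(x) = x^3 + 45x^2 + 675x + 2448.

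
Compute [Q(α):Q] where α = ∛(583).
[Q(α):Q] = 3

The minimal polynomial of α is x^3 - 583, irreducible over Q since 583 is not a perfect cube (so x^3 - 583 has no rational root). Hence [Q(α):Q] = deg(m_α) = 3.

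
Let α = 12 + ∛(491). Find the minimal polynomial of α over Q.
m_α(x) = x^3 - 36x^2 + 432x - 2219

Set β = α - 12 = ∛(491), so β^3 = 491. Then (α - 12)^3 - 491 = 0, i.e. α is a root of g(x) = (x - 12)^3 - 491 = x^3 - 36x^2 + 432x - 2219. Since g(x) = h(x - 12) where h(x) = x^3 - 491, and h is irreducible over Q (because 491 is not a perfect cube, so h has no rational root, and a monic cubic with no rational root is irreducible), g is also irreducible (irreducibility is preserved under the substitution x → x - 12). Hence m_α(x) = x^3 - 36x^2 + 432x - 2219.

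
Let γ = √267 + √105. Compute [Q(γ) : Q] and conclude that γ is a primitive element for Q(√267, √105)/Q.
[Q(γ) : Q] = 4 (equivalently, Q(γ) = Q(√267, √105))

Obviously Q(γ) ⊆ Q(√267, √105), and [Q(√267, √105):Q] = 4 (since 267, 105 are distinct squarefree integers > 1 with 28035 not a perfect square). To show equality we compute the minimal polynomial of γ. From γ = √267 + √105: γ^2 = 267 + 2√(28035) + 105 = 372 + 2√(28035), so γ^2 - 372 = 2√(28035); squaring, (γ^2 - 372)^2 = 4·28035, i.e. γ^4 - 744γ^2 + 138384 - 112140 = 0, i.e. γ^4 - 744γ^2 + 26244 = 0. So γ is a root of x^4 - 744x^2 + 26244. This polynomial is irreducible over Q: it has no rational root (each ±√267 ± √105 is irrational), and any factorization into two quadratics over Q would force √(28035) ∈ Q (pairing opposite roots) or √267, √105 ∈ Q (other pairings), all impossible. Hence [Q(γ):Q] = 4 = [Q(√267, √105):Q], so Q(γ) = Q(√267, √105).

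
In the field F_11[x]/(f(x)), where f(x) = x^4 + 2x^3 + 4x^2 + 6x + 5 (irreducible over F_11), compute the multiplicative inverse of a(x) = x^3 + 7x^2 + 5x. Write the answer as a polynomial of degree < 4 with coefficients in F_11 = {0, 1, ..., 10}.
a(x)^(-1) ≡ 4x^3 + 7x^2 + 3x + 3 (mod f(x))

Since f is irreducible over F_11, F_11[x]/(f) is a field and a(x) ≠ 0 has an inverse. Apply the extended Euclidean algorithm to f(x) and a(x) in F_11[x]: f(x) = (x + 6)·a(x) + (x^2 + 9x + 5);  a(x) = (x + 9)·(x^2 + 9x + 5) + (7x + 10);  (x^2 + 9x + 5) = (8x + 4)·(7x + 10) + (9). The last nonzero remainder is the constant 9 = gcd(f, a) in F_11. Back-substituting through the division chain expresses 9 = s(x)·a(x) + t(x)·f(x) with s(x) ≡ 3x^3 + 8x^2 + 5x + 5 (mod f), so (3x^3 + 8x^2 + 5x + 5)·a(x) ≡ 9 (mod f). Multiplying by 9^(-1) ≡ 5 in F_11 gives a(x)^(-1) ≡ 5·(3x^3 + 8x^2 + 5x + 5) ≡ 4x^3 + 7x^2 + 3x + 3 (mod f). Check: (x^3 + 7x^2 + 5x)·(4x^3 + 7x^2 + 3x + 3) = 4x^6 + 2x^5 + 6x^4 + 4x^3 + 3x^2 + 4x ≡ 1 (mod x^4 + 2x^3 + 4x^2 + 6x + 5).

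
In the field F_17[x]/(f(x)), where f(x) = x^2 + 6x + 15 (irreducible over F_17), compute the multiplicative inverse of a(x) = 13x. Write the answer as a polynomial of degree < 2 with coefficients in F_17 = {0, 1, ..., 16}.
a(x)^(-1) ≡ 2x + 12 (mod f(x))

Since f is irreducible over F_17, F_17[x]/(f) is a field and a(x) ≠ 0 has an inverse. Apply the extended Euclidean algorithm to f(x) and a(x) in F_17[x]: f(x) = (4x + 7)·a(x) + (15). The last nonzero remainder is the constant 15 = gcd(f, a) in F_17. Back-substituting through the division chain expresses 15 = s(x)·a(x) + t(x)·f(x) with s(x) ≡ 13x + 10 (mod f), so (13x + 10)·a(x) ≡ 15 (mod f). Multiplying by 15^(-1) ≡ 8 in F_17 gives a(x)^(-1) ≡ 8·(13x + 10) ≡ 2x + 12 (mod f). Check: (13x)·(2x + 12) = 9x^2 + 3x ≡ 1 (mod x^2 + 6x + 15).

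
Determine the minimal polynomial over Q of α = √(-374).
m_α(x) = x^2 + 374

α satisfies α^2 + 374 = 0, so x^2 + 374 annihilates α. Since d = -374 is squarefree and ≠ 1, it is not a perfect square in Q, so x^2 + 374 has no rational root and is therefore irreducible over Q (a degree-2 polynomial over a field is irreducible iff it has no root). Hence m_α(x) = x^2 + 374.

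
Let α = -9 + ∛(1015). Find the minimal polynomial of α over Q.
m_α(x) = x^3 + 27x^2 + 243x - 286

Set β = α + 9 = ∛(1015), so β^3 = 1015. Then (α + 9)^3 - 1015 = 0, i.e. α is a root of g(x) = (x + 9)^3 - 1015 = x^3 + 27x^2 + 243x - 286. Since g(x) = h(x + 9) where h(x) = x^3 - 1015, and h is irreducible over Q (because 1015 is not a perfect cube, so h has no rational root, and a monic cubic with no rational root is irreducible), g is also irreducible (irreducibility is preserved under the substitution x → x + 9). Hence m_α(x) = x^3 + 27x^2 + 243x - 286.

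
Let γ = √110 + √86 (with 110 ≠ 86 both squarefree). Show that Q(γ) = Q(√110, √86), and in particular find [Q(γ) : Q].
[Q(γ) : Q] = 4 (equivalently, Q(γ) = Q(√110, √86))

Obviously Q(γ) ⊆ Q(√110, √86), and [Q(√110, √86):Q] = 4 (since 110, 86 are distinct squarefree integers > 1 with 9460 not a perfect square). To show equality we compute the minimal polynomial of γ. From γ = √110 + √86: γ^2 = 110 + 2√(9460) + 86 = 196 + 2√(9460), so γ^2 - 196 = 2√(9460); squaring, (γ^2 - 196)^2 = 4·9460, i.e. γ^4 - 392γ^2 + 38416 - 37840 = 0, i.e. γ^4 - 392γ^2 + 576 = 0. So γ is a root of x^4 - 392x^2 + 576. This polynomial is irreducible over Q: it has no rational root (each ±√110 ± √86 is irrational), and any factorization into two quadratics over Q would force √(9460) ∈ Q (pairing opposite roots) or √110, √86 ∈ Q (other pairings), all impossible. Hence [Q(γ):Q] = 4 = [Q(√110, √86):Q], so Q(γ) = Q(√110, √86).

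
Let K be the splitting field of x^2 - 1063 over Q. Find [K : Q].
[K : Q] = 2

f(x) = x^2 - 1063 factors as (x - √1063)(x + √1063). The splitting field is K = Q(√1063). Since 1063 is squarefree and > 1, it is not a perfect square, so x^2 - 1063 is irreducible over Q and [Q(√1063) : Q] = 2. Hence [K : Q] = 2.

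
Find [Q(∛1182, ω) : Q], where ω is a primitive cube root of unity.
[Q(∛1182, ω) : Q] = 6

[Q(∛1182):Q] = 3 (min poly x^3 - 1182, irreducible since 1182 is not a perfect cube). [Q(ω):Q] = 2 (min poly x^2 + x + 1). Since Q(∛1182) ⊂ R and ω ∉ R, we have ω ∉ Q(∛1182), so x^2 + x + 1 remains irreducible over Q(∛1182) and [Q(∛1182, ω) : Q(∛1182)] = 2. By the tower law, [Q(∛1182, ω) : Q] = 3 · 2 = 6. (In fact Q(∛1182, ω) is the splitting field of x^3 - 1182 over Q.)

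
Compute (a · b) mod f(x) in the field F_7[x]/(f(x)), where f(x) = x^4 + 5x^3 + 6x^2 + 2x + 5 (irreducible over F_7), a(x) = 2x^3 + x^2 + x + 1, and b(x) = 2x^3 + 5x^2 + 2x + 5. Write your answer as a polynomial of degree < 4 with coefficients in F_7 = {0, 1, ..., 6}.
a · b ≡ x^3 + 3 (mod f(x))

Multiply in F_7[x]: a(x)·b(x) = (2x^3 + x^2 + x + 1)·(2x^3 + 5x^2 + 2x + 5) = 4x^6 + 5x^5 + 4x^4 + 5x^3 + 5x^2 + 5. This has degree ≥ 4, so divide by f(x) over F_7: 4x^6 + 5x^5 + 4x^4 + 5x^3 + 5x^2 + 5 = (4x^2 + 6x + 6)·(x^4 + 5x^3 + 6x^2 + 2x + 5) + (x^3 + 3). Hence a·b ≡ x^3 + 3 (mod f). (F_7[x]/(f) is a field with 7^4 = 2401 elements since f is irreducible of degree 4.)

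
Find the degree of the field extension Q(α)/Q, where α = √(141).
[Q(α):Q] = 2

[Q(α):Q] equals the degree of the minimal polynomial of α. Here α^2 = 141 and x^2 - 141 is irreducible (d = 141 is squarefree, ≠ 1, hence not a square), so deg(m_α) = 2. Thus [Q(α):Q] = 2.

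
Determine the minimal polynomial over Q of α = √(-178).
m_α(x) = x^2 + 178

α satisfies α^2 + 178 = 0, so x^2 + 178 annihilates α. Since d = -178 is squarefree and ≠ 1, it is not a perfect square in Q, so x^2 + 178 has no rational root and is therefore irreducible over Q (a degree-2 polynomial over a field is irreducible iff it has no root). Hence m_α(x) = x^2 + 178.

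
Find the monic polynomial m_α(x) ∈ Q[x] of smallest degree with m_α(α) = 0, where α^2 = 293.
m_α(x) = x^2 - 293

α satisfies α^2 - 293 = 0, so x^2 - 293 annihilates α. Since d = 293 is squarefree and ≠ 1, it is not a perfect square in Q, so x^2 - 293 has no rational root and is therefore irreducible over Q (a degree-2 polynomial over a field is irreducible iff it has no root). Hence m_α(x) = x^2 - 293.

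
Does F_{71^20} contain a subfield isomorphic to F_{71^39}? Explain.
No: F_{71^39} is not a subfield of F_{71^20}

F_{p^m} embeds in F_{p^n} iff m | n. Here 39 ∤ 20 (since 20 = 0·39 + 20 with remainder 20 ≠ 0), so F_{71^39} is not a subfield of F_{71^20}. Equivalently: if it were, the tower law would give 39 = [F_{71^39}:F_71] dividing [F_{71^20}:F_71] = 20, contradiction.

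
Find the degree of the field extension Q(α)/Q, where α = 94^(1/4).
[Q(α):Q] = 4

α is a root of x^4 - 94. By Eisenstein's criterion at the prime p = 2 (which divides the constant term 94 but p^2 = 4 does not, since 94 is squarefree), x^4 - 94 is irreducible over Q. Hence [Q(α):Q] = 4.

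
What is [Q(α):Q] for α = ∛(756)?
[Q(α):Q] = 3

The minimal polynomial of α is x^3 - 756, irreducible over Q since 756 is not a perfect cube (so x^3 - 756 has no rational root). Hence [Q(α):Q] = deg(m_α) = 3.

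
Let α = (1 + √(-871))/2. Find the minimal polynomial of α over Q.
m_α(x) = x^2 - x + 218

From 2α - 1 = √(-871), squaring gives (2α - 1)^2 = -871, i.e. 4α^2 - 4α + 1 = -871, so α^2 - α + (1 + 871)/4 = 0. Since -871 ≡ 1 (mod 4), (1 + 871)/4 = 218 ∈ Z. The polynomial x^2 - x + 218 has discriminant 1 - 4·(218) = -871, which is not a perfect square in Q (d = -871 is squarefree and ≠ 1), so x^2 - x + 218 is irreducible over Q. It is the minimal polynomial of α.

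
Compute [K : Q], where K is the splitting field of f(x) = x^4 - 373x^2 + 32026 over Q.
[K : Q] = 4

Solving the quadratic in x^2: x^2 = (373 ± √(373^2 - 4·32026))/2 = (373 ± √11025)/2 = (373 ± 105)/2, giving x^2 = 239 or x^2 = 134. So f(x) = (x^2 - 239)(x^2 - 134) and the roots of f are ±√239, ±√134. Hence the splitting field is K = Q(√239, √134). Since 239 and 134 are distinct squarefree integers > 1, their product 32026 is not a perfect square, so √134 ∉ Q(√239). By the tower law [K:Q] = [Q(√239,√134):Q(√239)] · [Q(√239):Q] = 2 · 2 = 4.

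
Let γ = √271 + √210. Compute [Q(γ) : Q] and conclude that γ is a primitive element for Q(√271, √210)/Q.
[Q(γ) : Q] = 4 (equivalently, Q(γ) = Q(√271, √210))

Obviously Q(γ) ⊆ Q(√271, √210), and [Q(√271, √210):Q] = 4 (since 271, 210 are distinct squarefree integers > 1 with 56910 not a perfect square). To show equality we compute the minimal polynomial of γ. From γ = √271 + √210: γ^2 = 271 + 2√(56910) + 210 = 481 + 2√(56910), so γ^2 - 481 = 2√(56910); squaring, (γ^2 - 481)^2 = 4·56910, i.e. γ^4 - 962γ^2 + 231361 - 227640 = 0, i.e. γ^4 - 962γ^2 + 3721 = 0. So γ is a root of x^4 - 962x^2 + 3721. This polynomial is irreducible over Q: it has no rational root (each ±√271 ± √210 is irrational), and any factorization into two quadratics over Q would force √(56910) ∈ Q (pairing opposite roots) or √271, √210 ∈ Q (other pairings), all impossible. Hence [Q(γ):Q] = 4 = [Q(√271, √210):Q], so Q(γ) = Q(√271, √210).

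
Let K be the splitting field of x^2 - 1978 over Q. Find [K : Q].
[K : Q] = 2

f(x) = x^2 - 1978 factors as (x - √1978)(x + √1978). The splitting field is K = Q(√1978). Since 1978 is squarefree and > 1, it is not a perfect square, so x^2 - 1978 is irreducible over Q and [Q(√1978) : Q] = 2. Hence [K : Q] = 2.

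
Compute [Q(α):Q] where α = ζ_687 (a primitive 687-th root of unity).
[Q(α):Q] = 456

The minimal polynomial of ζ_687 over Q is the 687-th cyclotomic polynomial Φ_687(x), which is irreducible over Q and has degree φ(687) = 456. Hence [Q(α):Q] = φ(687) = 456.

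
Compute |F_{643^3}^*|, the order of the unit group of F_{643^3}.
|F_{643^3}^*| = 265847706

F_{643^3} has 643^3 = 265847707 elements; its multiplicative group consists of all nonzero elements, so |F_{643^3}^*| = 265847707 - 1 = 265847706. (It is cyclic since any finite subgroup of the multiplicative group of a field is cyclic.)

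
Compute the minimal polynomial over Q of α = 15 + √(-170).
m_α(x) = x^2 - 30x + 395

From α - 15 = √(-170), squaring gives (α - 15)^2 = -170, i.e. α^2 - 30α + 225 = -170, so α^2 - 30α + 395 = 0. The discriminant of x^2 - 30x + 395 is (-30)^2 - 4·(395) = 900 - 1580 = -680, and 4·(-170) is not a perfect square in Q since -170 is squarefree and ≠ 1. Hence x^2 - 30x + 395 is irreducible over Q and is the minimal polynomial of α.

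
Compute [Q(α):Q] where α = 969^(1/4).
[Q(α):Q] = 4

α is a root of x^4 - 969. By Eisenstein's criterion at the prime p = 3 (which divides the constant term 969 but p^2 = 9 does not, since 969 is squarefree), x^4 - 969 is irreducible over Q. Hence [Q(α):Q] = 4.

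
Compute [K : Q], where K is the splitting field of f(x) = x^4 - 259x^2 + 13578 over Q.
[K : Q] = 4

Solving the quadratic in x^2: x^2 = (259 ± √(259^2 - 4·13578))/2 = (259 ± √12769)/2 = (259 ± 113)/2, giving x^2 = 73 or x^2 = 186. So f(x) = (x^2 - 73)(x^2 - 186) and the roots of f are ±√73, ±√186. Hence the splitting field is K = Q(√73, √186). Since 73 and 186 are distinct squarefree integers > 1, their product 13578 is not a perfect square, so √186 ∉ Q(√73). By the tower law [K:Q] = [Q(√73,√186):Q(√73)] · [Q(√73):Q] = 2 · 2 = 4.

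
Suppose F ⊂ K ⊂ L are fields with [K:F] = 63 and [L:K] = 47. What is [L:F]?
[L:F] = 2961

The tower law says that for any tower of field extensions F ⊂ K ⊂ L with finite degrees, [L:F] = [L:K] · [K:F]. Here this gives [L:F] = 47 · 63 = 2961.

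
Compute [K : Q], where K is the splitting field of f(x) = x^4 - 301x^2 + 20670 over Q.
[K : Q] = 4

Solving the quadratic in x^2: x^2 = (301 ± √(301^2 - 4·20670))/2 = (301 ± √7921)/2 = (301 ± 89)/2, giving x^2 = 106 or x^2 = 195. So f(x) = (x^2 - 106)(x^2 - 195) and the roots of f are ±√106, ±√195. Hence the splitting field is K = Q(√106, √195). Since 106 and 195 are distinct squarefree integers > 1, their product 20670 is not a perfect square, so √195 ∉ Q(√106). By the tower law [K:Q] = [Q(√106,√195):Q(√106)] · [Q(√106):Q] = 2 · 2 = 4.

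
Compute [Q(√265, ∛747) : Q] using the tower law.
[Q(√265, ∛747) : Q] = 6

Let L = Q(√265, ∛747). Since Q(√265) ⊂ L and [Q(√265):Q] = 2, the tower law gives 2 | [L:Q]. Likewise Q(∛747) ⊂ L with [Q(∛747):Q] = 3 (because 747 is not a perfect cube), so 3 | [L:Q]. As gcd(2,3) = 1, [L:Q] is divisible by 6. Conversely L is generated over Q by √265 and ∛747, so [L:Q] ≤ 2·3 = 6. Therefore [Q(√265, ∛747) : Q] = 6.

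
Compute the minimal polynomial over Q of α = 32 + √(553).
m_α(x) = x^2 - 64x + 471

From α - 32 = √(553), squaring gives (α - 32)^2 = 553, i.e. α^2 - 64α + 1024 = 553, so α^2 - 64α + 471 = 0. The discriminant of x^2 - 64x + 471 is (-64)^2 - 4·(471) = 4096 - 1884 = 2212, and 4·(553) is not a perfect square in Q since 553 is squarefree and ≠ 1. Hence x^2 - 64x + 471 is irreducible over Q and is the minimal polynomial of α.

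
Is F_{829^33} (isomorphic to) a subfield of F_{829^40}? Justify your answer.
No: F_{829^33} is not a subfield of F_{829^40}

F_{p^m} embeds in F_{p^n} iff m | n. Here 33 ∤ 40 (since 40 = 1·33 + 7 with remainder 7 ≠ 0), so F_{829^33} is not a subfield of F_{829^40}. Equivalently: if it were, the tower law would give 33 = [F_{829^33}:F_829] dividing [F_{829^40}:F_829] = 40, contradiction.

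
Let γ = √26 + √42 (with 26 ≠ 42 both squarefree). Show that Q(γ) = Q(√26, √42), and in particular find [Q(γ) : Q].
[Q(γ) : Q] = 4 (equivalently, Q(γ) = Q(√26, √42))

Obviously Q(γ) ⊆ Q(√26, √42), and [Q(√26, √42):Q] = 4 (since 26, 42 are distinct squarefree integers > 1 with 1092 not a perfect square). To show equality we compute the minimal polynomial of γ. From γ = √26 + √42: γ^2 = 26 + 2√(1092) + 42 = 68 + 2√(1092), so γ^2 - 68 = 2√(1092); squaring, (γ^2 - 68)^2 = 4·1092, i.e. γ^4 - 136γ^2 + 4624 - 4368 = 0, i.e. γ^4 - 136γ^2 + 256 = 0. So γ is a root of x^4 - 136x^2 + 256. This polynomial is irreducible over Q: it has no rational root (each ±√26 ± √42 is irrational), and any factorization into two quadratics over Q would force √(1092) ∈ Q (pairing opposite roots) or √26, √42 ∈ Q (other pairings), all impossible. Hence [Q(γ):Q] = 4 = [Q(√26, √42):Q], so Q(γ) = Q(√26, √42).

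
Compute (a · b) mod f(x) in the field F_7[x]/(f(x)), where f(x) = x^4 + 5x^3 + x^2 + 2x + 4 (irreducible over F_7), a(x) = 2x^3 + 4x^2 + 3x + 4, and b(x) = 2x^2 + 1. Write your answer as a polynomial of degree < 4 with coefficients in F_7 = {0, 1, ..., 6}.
a · b ≡ x^3 + 2x^2 + 4x + 3 (mod f(x))

Multiply in F_7[x]: a(x)·b(x) = (2x^3 + 4x^2 + 3x + 4)·(2x^2 + 1) = 4x^5 + x^4 + x^3 + 5x^2 + 3x + 4. This has degree ≥ 4, so divide by f(x) over F_7: 4x^5 + x^4 + x^3 + 5x^2 + 3x + 4 = (4x + 2)·(x^4 + 5x^3 + x^2 + 2x + 4) + (x^3 + 2x^2 + 4x + 3). Hence a·b ≡ x^3 + 2x^2 + 4x + 3 (mod f). (F_7[x]/(f) is a field with 7^4 = 2401 elements since f is irreducible of degree 4.)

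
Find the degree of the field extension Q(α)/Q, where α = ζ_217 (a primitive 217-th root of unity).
[Q(α):Q] = 180

The minimal polynomial of ζ_217 over Q is the 217-th cyclotomic polynomial Φ_217(x), which is irreducible over Q and has degree φ(217) = 180. Hence [Q(α):Q] = φ(217) = 180.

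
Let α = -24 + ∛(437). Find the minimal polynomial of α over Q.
m_α(x) = x^3 + 72x^2 + 1728x + 13387

Set β = α + 24 = ∛(437), so β^3 = 437. Then (α + 24)^3 - 437 = 0, i.e. α is a root of g(x) = (x + 24)^3 - 437 = x^3 + 72x^2 + 1728x + 13387. Since g(x) = h(x + 24) where h(x) = x^3 - 437, and h is irreducible over Q (because 437 is not a perfect cube, so h has no rational root, and a monic cubic with no rational root is irreducible), g is also irreducible (irreducibility is preserved under the substitution x → x + 24). Hence m_α(x) = x^3 + 72x^2 + 1728x + 13387.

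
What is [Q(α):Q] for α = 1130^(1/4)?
[Q(α):Q] = 4

α is a root of x^4 - 1130. By Eisenstein's criterion at the prime p = 2 (which divides the constant term 1130 but p^2 = 4 does not, since 1130 is squarefree), x^4 - 1130 is irreducible over Q. Hence [Q(α):Q] = 4.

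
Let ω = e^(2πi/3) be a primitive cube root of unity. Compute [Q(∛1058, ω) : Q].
[Q(∛1058, ω) : Q] = 6

[Q(∛1058):Q] = 3 (min poly x^3 - 1058, irreducible since 1058 is not a perfect cube). [Q(ω):Q] = 2 (min poly x^2 + x + 1). Since Q(∛1058) ⊂ R and ω ∉ R, we have ω ∉ Q(∛1058), so x^2 + x + 1 remains irreducible over Q(∛1058) and [Q(∛1058, ω) : Q(∛1058)] = 2. By the tower law, [Q(∛1058, ω) : Q] = 3 · 2 = 6. (In fact Q(∛1058, ω) is the splitting field of x^3 - 1058 over Q.)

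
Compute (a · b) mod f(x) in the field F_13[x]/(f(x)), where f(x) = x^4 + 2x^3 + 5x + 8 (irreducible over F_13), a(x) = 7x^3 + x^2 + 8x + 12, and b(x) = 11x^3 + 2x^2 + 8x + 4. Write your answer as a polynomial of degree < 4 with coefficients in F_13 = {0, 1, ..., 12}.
a · b ≡ 5x^3 + 4x^2 + 11x + 1 (mod f(x))

Multiply in F_13[x]: a(x)·b(x) = (7x^3 + x^2 + 8x + 12)·(11x^3 + 2x^2 + 8x + 4) = 12x^6 + 12x^5 + 3x^4 + 2x^3 + x^2 + 11x + 9. This has degree ≥ 4, so divide by f(x) over F_13: 12x^6 + 12x^5 + 3x^4 + 2x^3 + x^2 + 11x + 9 = (12x^2 + x + 1)·(x^4 + 2x^3 + 5x + 8) + (5x^3 + 4x^2 + 11x + 1). Hence a·b ≡ 5x^3 + 4x^2 + 11x + 1 (mod f). (F_13[x]/(f) is a field with 13^4 = 28561 elements since f is irreducible of degree 4.)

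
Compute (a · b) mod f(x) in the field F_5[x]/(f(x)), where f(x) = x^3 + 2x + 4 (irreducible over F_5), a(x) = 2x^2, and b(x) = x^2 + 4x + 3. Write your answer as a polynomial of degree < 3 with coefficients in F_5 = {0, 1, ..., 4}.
a · b ≡ 2x^2 + x + 3 (mod f(x))

Multiply in F_5[x]: a(x)·b(x) = (2x^2)·(x^2 + 4x + 3) = 2x^4 + 3x^3 + x^2. This has degree ≥ 3, so divide by f(x) over F_5: 2x^4 + 3x^3 + x^2 = (2x + 3)·(x^3 + 2x + 4) + (2x^2 + x + 3). Hence a·b ≡ 2x^2 + x + 3 (mod f). (F_5[x]/(f) is a field with 5^3 = 125 elements since f is irreducible of degree 3.)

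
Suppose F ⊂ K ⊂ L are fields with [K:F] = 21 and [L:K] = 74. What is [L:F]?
[L:F] = 1554

The tower law says that for any tower of field extensions F ⊂ K ⊂ L with finite degrees, [L:F] = [L:K] · [K:F]. Here this gives [L:F] = 74 · 21 = 1554.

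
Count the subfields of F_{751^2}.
F_{751^2} has 2 subfields

The subfields of F_{p^n} are exactly the fields F_{p^d} for d | n (each is the fixed field of the unique index-d subgroup of Gal(F_{p^n}/F_p) ≅ Z/nZ). The divisors of n = 2 are {1, 2}, giving 2 subfields: F_{751^1}, F_{751^2}.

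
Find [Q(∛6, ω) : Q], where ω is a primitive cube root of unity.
[Q(∛6, ω) : Q] = 6

[Q(∛6):Q] = 3 (min poly x^3 - 6, irreducible since 6 is not a perfect cube). [Q(ω):Q] = 2 (min poly x^2 + x + 1). Since Q(∛6) ⊂ R and ω ∉ R, we have ω ∉ Q(∛6), so x^2 + x + 1 remains irreducible over Q(∛6) and [Q(∛6, ω) : Q(∛6)] = 2. By the tower law, [Q(∛6, ω) : Q] = 3 · 2 = 6. (In fact Q(∛6, ω) is the splitting field of x^3 - 6 over Q.)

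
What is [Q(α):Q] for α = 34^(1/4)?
[Q(α):Q] = 4

α is a root of x^4 - 34. By Eisenstein's criterion at the prime p = 2 (which divides the constant term 34 but p^2 = 4 does not, since 34 is squarefree), x^4 - 34 is irreducible over Q. Hence [Q(α):Q] = 4.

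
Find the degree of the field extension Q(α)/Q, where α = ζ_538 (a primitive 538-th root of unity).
[Q(α):Q] = 268

The minimal polynomial of ζ_538 over Q is the 538-th cyclotomic polynomial Φ_538(x), which is irreducible over Q and has degree φ(538) = 268. Hence [Q(α):Q] = φ(538) = 268.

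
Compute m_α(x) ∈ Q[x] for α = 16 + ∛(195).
m_α(x) = x^3 - 48x^2 + 768x - 4291

Set β = α - 16 = ∛(195), so β^3 = 195. Then (α - 16)^3 - 195 = 0, i.e. α is a root of g(x) = (x - 16)^3 - 195 = x^3 - 48x^2 + 768x - 4291. Since g(x) = h(x - 16) where h(x) = x^3 - 195, and h is irreducible over Q (because 195 is not a perfect cube, so h has no rational root, and a monic cubic with no rational root is irreducible), g is also irreducible (irreducibility is preserved under the substitution x → x - 16). Hence m_α(x) = x^3 - 48x^2 + 768x - 4291.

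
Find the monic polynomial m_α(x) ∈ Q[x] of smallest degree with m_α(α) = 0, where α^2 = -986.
m_α(x) = x^2 + 986

α satisfies α^2 + 986 = 0, so x^2 + 986 annihilates α. Since d = -986 is squarefree and ≠ 1, it is not a perfect square in Q, so x^2 + 986 has no rational root and is therefore irreducible over Q (a degree-2 polynomial over a field is irreducible iff it has no root). Hence m_α(x) = x^2 + 986.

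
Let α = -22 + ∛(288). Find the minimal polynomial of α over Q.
m_α(x) = x^3 + 66x^2 + 1452x + 10360

Set β = α + 22 = ∛(288), so β^3 = 288. Then (α + 22)^3 - 288 = 0, i.e. α is a root of g(x) = (x + 22)^3 - 288 = x^3 + 66x^2 + 1452x + 10360. Since g(x) = h(x + 22) where h(x) = x^3 - 288, and h is irreducible over Q (because 288 is not a perfect cube, so h has no rational root, and a monic cubic with no rational root is irreducible), g is also irreducible (irreducibility is preserved under the substitution x → x + 22). Hence m_α(x) = x^3 + 66x^2 + 1452x + 10360.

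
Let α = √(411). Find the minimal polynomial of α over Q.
m_α(x) = x^2 - 411

α satisfies α^2 - 411 = 0, so x^2 - 411 annihilates α. Since d = 411 is squarefree and ≠ 1, it is not a perfect square in Q, so x^2 - 411 has no rational root and is therefore irreducible over Q (a degree-2 polynomial over a field is irreducible iff it has no root). Hence m_α(x) = x^2 - 411.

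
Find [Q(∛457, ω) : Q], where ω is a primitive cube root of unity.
[Q(∛457, ω) : Q] = 6

[Q(∛457):Q] = 3 (min poly x^3 - 457, irreducible since 457 is not a perfect cube). [Q(ω):Q] = 2 (min poly x^2 + x + 1). Since Q(∛457) ⊂ R and ω ∉ R, we have ω ∉ Q(∛457), so x^2 + x + 1 remains irreducible over Q(∛457) and [Q(∛457, ω) : Q(∛457)] = 2. By the tower law, [Q(∛457, ω) : Q] = 3 · 2 = 6. (In fact Q(∛457, ω) is the splitting field of x^3 - 457 over Q.)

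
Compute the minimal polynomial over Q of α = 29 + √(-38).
m_α(x) = x^2 - 58x + 879

From α - 29 = √(-38), squaring gives (α - 29)^2 = -38, i.e. α^2 - 58α + 841 = -38, so α^2 - 58α + 879 = 0. The discriminant of x^2 - 58x + 879 is (-58)^2 - 4·(879) = 3364 - 3516 = -152, and 4·(-38) is not a perfect square in Q since -38 is squarefree and ≠ 1. Hence x^2 - 58x + 879 is irreducible over Q and is the minimal polynomial of α.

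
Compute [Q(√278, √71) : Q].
[Q(√278, √71) : Q] = 4

[Q(√278):Q] = 2 (min poly x^2 - 278, irreducible since 278 is squarefree > 1). For the top step, suppose √71 ∈ Q(√278), say √71 = c + d√278 with c, d ∈ Q. Squaring: 71 = c^2 + 278d^2 + 2cd√278. Since √278 ∉ Q this forces 2cd = 0. If d = 0 then √71 = c ∈ Q, contradicting 71 squarefree > 1. If c = 0 then 71 = 278d^2, so 278·71 = (278d)^2 is a perfect square in Q — but 278·71 = 19738 is not a perfect square (since 278 and 71 are distinct squarefree integers). Contradiction. Hence √71 ∉ Q(√278), so x^2 - 71 stays irreducible over Q(√278) and [Q(√278, √71) : Q(√278)] = 2. By the tower law, [Q(√278, √71) : Q] = 2 · 2 = 4.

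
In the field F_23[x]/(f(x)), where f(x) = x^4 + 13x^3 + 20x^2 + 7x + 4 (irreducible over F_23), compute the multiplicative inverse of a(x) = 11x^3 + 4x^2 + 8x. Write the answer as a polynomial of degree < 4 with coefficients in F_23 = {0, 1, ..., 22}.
a(x)^(-1) ≡ 10x^3 + 2x^2 + 7x + 18 (mod f(x))

Since f is irreducible over F_23, F_23[x]/(f) is a field and a(x) ≠ 0 has an inverse. Apply the extended Euclidean algorithm to f(x) and a(x) in F_23[x]: f(x) = (21x + 4)·a(x) + (20x^2 + 21x + 4);  a(x) = (4x + 19)·(20x^2 + 21x + 4) + (7x + 16);  (20x^2 + 21x + 4) = (16x + 19)·(7x + 16) + (22). The last nonzero remainder is the constant 22 = gcd(f, a) in F_23. Back-substituting through the division chain expresses 22 = s(x)·a(x) + t(x)·f(x) with s(x) ≡ 13x^3 + 21x^2 + 16x + 5 (mod f), so (13x^3 + 21x^2 + 16x + 5)·a(x) ≡ 22 (mod f). Multiplying by 22^(-1) ≡ 22 in F_23 gives a(x)^(-1) ≡ 22·(13x^3 + 21x^2 + 16x + 5) ≡ 10x^3 + 2x^2 + 7x + 18 (mod f). Check: (11x^3 + 4x^2 + 8x)·(10x^3 + 2x^2 + 7x + 18) = 18x^6 + 16x^5 + 4x^4 + 12x^3 + 13x^2 + 6x ≡ 1 (mod x^4 + 13x^3 + 20x^2 + 7x + 4).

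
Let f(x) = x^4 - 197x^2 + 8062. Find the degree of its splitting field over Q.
[K : Q] = 4

Solving the quadratic in x^2: x^2 = (197 ± √(197^2 - 4·8062))/2 = (197 ± √6561)/2 = (197 ± 81)/2, giving x^2 = 58 or x^2 = 139. So f(x) = (x^2 - 58)(x^2 - 139) and the roots of f are ±√58, ±√139. Hence the splitting field is K = Q(√58, √139). Since 58 and 139 are distinct squarefree integers > 1, their product 8062 is not a perfect square, so √139 ∉ Q(√58). By the tower law [K:Q] = [Q(√58,√139):Q(√58)] · [Q(√58):Q] = 2 · 2 = 4.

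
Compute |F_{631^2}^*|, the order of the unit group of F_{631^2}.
|F_{631^2}^*| = 398160

F_{631^2} has 631^2 = 398161 elements; its multiplicative group consists of all nonzero elements, so |F_{631^2}^*| = 398161 - 1 = 398160. (It is cyclic since any finite subgroup of the multiplicative group of a field is cyclic.)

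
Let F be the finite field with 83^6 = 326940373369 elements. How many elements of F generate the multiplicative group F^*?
There are φ(326940373368) = 86063523840 primitive elements

F_q^* is cyclic of order q - 1 = 326940373368. A cyclic group of order m has exactly φ(m) generators. Here m = 326940373368 = 2^3 · 3^2 · 7 · 19 · 41 · 367 · 2269, so the number of primitive elements is φ(326940373368) = 86063523840.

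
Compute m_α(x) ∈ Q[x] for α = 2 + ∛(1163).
m_α(x) = x^3 - 6x^2 + 12x - 1171

Set β = α - 2 = ∛(1163), so β^3 = 1163. Then (α - 2)^3 - 1163 = 0, i.e. α is a root of g(x) = (x - 2)^3 - 1163 = x^3 - 6x^2 + 12x - 1171. Since g(x) = h(x - 2) where h(x) = x^3 - 1163, and h is irreducible over Q (because 1163 is not a perfect cube, so h has no rational root, and a monic cubic with no rational root is irreducible), g is also irreducible (irreducibility is preserved under the substitution x → x - 2). Hence m_α(x) = x^3 - 6x^2 + 12x - 1171.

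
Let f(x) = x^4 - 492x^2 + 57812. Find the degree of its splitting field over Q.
[K : Q] = 4

Solving the quadratic in x^2: x^2 = (492 ± √(492^2 - 4·57812))/2 = (492 ± √10816)/2 = (492 ± 104)/2, giving x^2 = 298 or x^2 = 194. So f(x) = (x^2 - 298)(x^2 - 194) and the roots of f are ±√298, ±√194. Hence the splitting field is K = Q(√298, √194). Since 298 and 194 are distinct squarefree integers > 1, their product 57812 is not a perfect square, so √194 ∉ Q(√298). By the tower law [K:Q] = [Q(√298,√194):Q(√298)] · [Q(√298):Q] = 2 · 2 = 4.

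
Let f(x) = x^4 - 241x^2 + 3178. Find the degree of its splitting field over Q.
[K : Q] = 4

Solving the quadratic in x^2: x^2 = (241 ± √(241^2 - 4·3178))/2 = (241 ± √45369)/2 = (241 ± 213)/2, giving x^2 = 14 or x^2 = 227. So f(x) = (x^2 - 14)(x^2 - 227) and the roots of f are ±√14, ±√227. Hence the splitting field is K = Q(√14, √227). Since 14 and 227 are distinct squarefree integers > 1, their product 3178 is not a perfect square, so √227 ∉ Q(√14). By the tower law [K:Q] = [Q(√14,√227):Q(√14)] · [Q(√14):Q] = 2 · 2 = 4.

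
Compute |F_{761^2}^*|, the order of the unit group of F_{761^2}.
|F_{761^2}^*| = 579120

F_{761^2} has 761^2 = 579121 elements; its multiplicative group consists of all nonzero elements, so |F_{761^2}^*| = 579121 - 1 = 579120. (It is cyclic since any finite subgroup of the multiplicative group of a field is cyclic.)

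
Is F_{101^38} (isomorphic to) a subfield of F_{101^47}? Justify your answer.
No: F_{101^38} is not a subfield of F_{101^47}

F_{p^m} embeds in F_{p^n} iff m | n. Here 38 ∤ 47 (since 47 = 1·38 + 9 with remainder 9 ≠ 0), so F_{101^38} is not a subfield of F_{101^47}. Equivalently: if it were, the tower law would give 38 = [F_{101^38}:F_101] dividing [F_{101^47}:F_101] = 47, contradiction.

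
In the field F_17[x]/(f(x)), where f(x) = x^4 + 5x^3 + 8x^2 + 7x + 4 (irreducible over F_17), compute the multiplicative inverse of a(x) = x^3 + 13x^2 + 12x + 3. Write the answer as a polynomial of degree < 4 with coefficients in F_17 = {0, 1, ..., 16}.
a(x)^(-1) ≡ 9x^3 + 14x^2 + 6x + 9 (mod f(x))

Since f is irreducible over F_17, F_17[x]/(f) is a field and a(x) ≠ 0 has an inverse. Apply the extended Euclidean algorithm to f(x) and a(x) in F_17[x]: f(x) = (x + 9)·a(x) + (15x^2 + 15x + 11);  a(x) = (8x + 11)·(15x^2 + 15x + 11) + (14x + 1);  (15x^2 + 15x + 11) = (12x + 16)·(14x + 1) + (12). The last nonzero remainder is the constant 12 = gcd(f, a) in F_17. Back-substituting through the division chain expresses 12 = s(x)·a(x) + t(x)·f(x) with s(x) ≡ 6x^3 + 15x^2 + 4x + 6 (mod f), so (6x^3 + 15x^2 + 4x + 6)·a(x) ≡ 12 (mod f). Multiplying by 12^(-1) ≡ 10 in F_17 gives a(x)^(-1) ≡ 10·(6x^3 + 15x^2 + 4x + 6) ≡ 9x^3 + 14x^2 + 6x + 9 (mod f). Check: (x^3 + 13x^2 + 12x + 3)·(9x^3 + 14x^2 + 6x + 9) = 9x^6 + 12x^5 + 7x^4 + 10x^3 + 10x^2 + 7x + 10 ≡ 1 (mod x^4 + 5x^3 + 8x^2 + 7x + 4).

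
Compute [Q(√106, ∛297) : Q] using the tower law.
[Q(√106, ∛297) : Q] = 6

Let L = Q(√106, ∛297). Since Q(√106) ⊂ L and [Q(√106):Q] = 2, the tower law gives 2 | [L:Q]. Likewise Q(∛297) ⊂ L with [Q(∛297):Q] = 3 (because 297 is not a perfect cube), so 3 | [L:Q]. As gcd(2,3) = 1, [L:Q] is divisible by 6. Conversely L is generated over Q by √106 and ∛297, so [L:Q] ≤ 2·3 = 6. Therefore [Q(√106, ∛297) : Q] = 6.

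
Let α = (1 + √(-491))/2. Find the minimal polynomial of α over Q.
m_α(x) = x^2 - x + 123

From 2α - 1 = √(-491), squaring gives (2α - 1)^2 = -491, i.e. 4α^2 - 4α + 1 = -491, so α^2 - α + (1 + 491)/4 = 0. Since -491 ≡ 1 (mod 4), (1 + 491)/4 = 123 ∈ Z. The polynomial x^2 - x + 123 has discriminant 1 - 4·(123) = -491, which is not a perfect square in Q (d = -491 is squarefree and ≠ 1), so x^2 - x + 123 is irreducible over Q. It is the minimal polynomial of α.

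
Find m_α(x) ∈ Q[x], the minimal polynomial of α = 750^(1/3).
m_α(x) = x^3 - 750

α satisfies α^3 = 750, so x^3 - 750 annihilates α. By the rational root test, a rational root p/q (in lowest terms) of x^3 - 750 would satisfy p^3 = 750 q^3, forcing q = 1 and p^3 = 750; but 750 is not a perfect cube, contradiction. A monic cubic over Q with no rational root is irreducible (any nontrivial factorization would include a linear factor). Hence x^3 - 750 is the minimal polynomial of α, and in particular [Q(α):Q] = 3.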